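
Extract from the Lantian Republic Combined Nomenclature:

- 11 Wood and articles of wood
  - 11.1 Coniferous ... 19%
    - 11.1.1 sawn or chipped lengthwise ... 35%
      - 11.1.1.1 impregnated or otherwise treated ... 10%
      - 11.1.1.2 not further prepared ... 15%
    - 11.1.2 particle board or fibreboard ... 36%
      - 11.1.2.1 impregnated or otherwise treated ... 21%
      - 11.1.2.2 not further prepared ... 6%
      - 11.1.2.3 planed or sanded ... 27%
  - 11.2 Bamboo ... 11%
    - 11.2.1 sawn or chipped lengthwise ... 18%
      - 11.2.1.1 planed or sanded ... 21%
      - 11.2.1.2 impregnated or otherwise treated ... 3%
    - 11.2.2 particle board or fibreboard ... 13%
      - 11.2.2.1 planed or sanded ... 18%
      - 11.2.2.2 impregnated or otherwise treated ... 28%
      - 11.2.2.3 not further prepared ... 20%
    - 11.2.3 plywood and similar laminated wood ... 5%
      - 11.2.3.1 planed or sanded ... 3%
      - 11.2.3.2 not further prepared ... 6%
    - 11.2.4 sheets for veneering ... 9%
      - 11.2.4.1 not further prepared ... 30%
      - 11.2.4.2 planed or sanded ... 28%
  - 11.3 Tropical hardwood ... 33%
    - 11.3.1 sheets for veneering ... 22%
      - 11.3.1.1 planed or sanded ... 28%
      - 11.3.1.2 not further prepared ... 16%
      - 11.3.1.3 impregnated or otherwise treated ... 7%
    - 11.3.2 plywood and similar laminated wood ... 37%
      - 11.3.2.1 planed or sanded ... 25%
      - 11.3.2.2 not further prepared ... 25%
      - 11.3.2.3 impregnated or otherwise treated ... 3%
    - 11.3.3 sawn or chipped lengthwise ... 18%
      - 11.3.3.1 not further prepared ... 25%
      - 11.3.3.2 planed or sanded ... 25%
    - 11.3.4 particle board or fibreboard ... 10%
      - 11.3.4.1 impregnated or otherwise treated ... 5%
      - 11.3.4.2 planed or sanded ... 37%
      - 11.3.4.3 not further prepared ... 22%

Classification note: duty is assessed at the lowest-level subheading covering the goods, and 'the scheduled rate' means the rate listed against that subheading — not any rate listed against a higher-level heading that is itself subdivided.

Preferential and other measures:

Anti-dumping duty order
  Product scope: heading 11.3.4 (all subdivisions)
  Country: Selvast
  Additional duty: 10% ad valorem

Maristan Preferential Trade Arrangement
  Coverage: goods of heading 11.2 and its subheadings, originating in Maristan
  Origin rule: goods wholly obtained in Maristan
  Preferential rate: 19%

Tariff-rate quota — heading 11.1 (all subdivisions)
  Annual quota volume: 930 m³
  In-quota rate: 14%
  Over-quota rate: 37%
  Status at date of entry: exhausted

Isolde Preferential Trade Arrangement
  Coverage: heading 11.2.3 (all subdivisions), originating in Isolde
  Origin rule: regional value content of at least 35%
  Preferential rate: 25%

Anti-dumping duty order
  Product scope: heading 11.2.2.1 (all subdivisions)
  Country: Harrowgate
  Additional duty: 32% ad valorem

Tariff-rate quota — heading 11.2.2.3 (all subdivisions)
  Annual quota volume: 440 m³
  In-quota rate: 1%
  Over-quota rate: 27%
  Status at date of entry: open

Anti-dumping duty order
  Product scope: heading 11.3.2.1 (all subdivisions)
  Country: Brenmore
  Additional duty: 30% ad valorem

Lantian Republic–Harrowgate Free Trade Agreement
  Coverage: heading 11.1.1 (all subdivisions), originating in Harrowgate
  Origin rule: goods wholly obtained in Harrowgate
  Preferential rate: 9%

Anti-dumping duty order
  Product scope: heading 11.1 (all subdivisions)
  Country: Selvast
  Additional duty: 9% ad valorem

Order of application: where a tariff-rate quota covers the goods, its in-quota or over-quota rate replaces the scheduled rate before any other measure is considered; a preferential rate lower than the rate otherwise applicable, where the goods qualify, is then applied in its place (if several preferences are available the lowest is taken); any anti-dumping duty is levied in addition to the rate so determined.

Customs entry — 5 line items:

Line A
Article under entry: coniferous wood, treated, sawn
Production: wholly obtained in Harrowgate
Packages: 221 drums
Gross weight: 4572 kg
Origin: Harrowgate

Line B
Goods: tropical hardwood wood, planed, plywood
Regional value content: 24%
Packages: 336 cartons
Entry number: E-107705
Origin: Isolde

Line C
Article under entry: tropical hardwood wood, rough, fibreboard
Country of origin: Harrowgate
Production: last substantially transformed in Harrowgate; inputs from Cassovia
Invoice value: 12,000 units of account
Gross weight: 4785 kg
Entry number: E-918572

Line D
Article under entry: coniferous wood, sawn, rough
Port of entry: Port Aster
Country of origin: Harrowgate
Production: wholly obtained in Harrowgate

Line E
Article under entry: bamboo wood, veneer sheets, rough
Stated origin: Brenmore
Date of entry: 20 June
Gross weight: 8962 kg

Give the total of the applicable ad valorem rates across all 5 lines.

95%

Line A: coniferous → 11.1; sawn → 11.1.1; treated → 11.1.1.1. Scheduled 10%. quota on 11.1 exhausted → over-quota 37%; Harrowgate agreement on 11.1.1: wholly obtained → 9% available; preferential 9%. → 9%.
Line B: tropical hardwood → 11.3; plywood → 11.3.2; planed → 11.3.2.1. Scheduled 25%. Isolde agreement on 11.2.3: 11.3.2.1 not covered. → 25%.
Line C: tropical hardwood → 11.3; fibreboard → 11.3.4; rough → 11.3.4.3. Scheduled 22%. Harrowgate agreement on 11.1.1: 11.3.4.3 not covered. → 22%.
Line D: coniferous → 11.1; sawn → 11.1.1; rough → 11.1.1.2. Scheduled 15%. quota on 11.1 exhausted → over-quota 37%; Harrowgate agreement on 11.1.1: wholly obtained → 9% available; preferential 9%. → 9%.
Line E: bamboo → 11.2; veneer sheets → 11.2.4; rough → 11.2.4.1. Scheduled 30%. No special measure applies. → 30%.
Sum: 9% + 25% + 22% + 9% + 30% = 95%.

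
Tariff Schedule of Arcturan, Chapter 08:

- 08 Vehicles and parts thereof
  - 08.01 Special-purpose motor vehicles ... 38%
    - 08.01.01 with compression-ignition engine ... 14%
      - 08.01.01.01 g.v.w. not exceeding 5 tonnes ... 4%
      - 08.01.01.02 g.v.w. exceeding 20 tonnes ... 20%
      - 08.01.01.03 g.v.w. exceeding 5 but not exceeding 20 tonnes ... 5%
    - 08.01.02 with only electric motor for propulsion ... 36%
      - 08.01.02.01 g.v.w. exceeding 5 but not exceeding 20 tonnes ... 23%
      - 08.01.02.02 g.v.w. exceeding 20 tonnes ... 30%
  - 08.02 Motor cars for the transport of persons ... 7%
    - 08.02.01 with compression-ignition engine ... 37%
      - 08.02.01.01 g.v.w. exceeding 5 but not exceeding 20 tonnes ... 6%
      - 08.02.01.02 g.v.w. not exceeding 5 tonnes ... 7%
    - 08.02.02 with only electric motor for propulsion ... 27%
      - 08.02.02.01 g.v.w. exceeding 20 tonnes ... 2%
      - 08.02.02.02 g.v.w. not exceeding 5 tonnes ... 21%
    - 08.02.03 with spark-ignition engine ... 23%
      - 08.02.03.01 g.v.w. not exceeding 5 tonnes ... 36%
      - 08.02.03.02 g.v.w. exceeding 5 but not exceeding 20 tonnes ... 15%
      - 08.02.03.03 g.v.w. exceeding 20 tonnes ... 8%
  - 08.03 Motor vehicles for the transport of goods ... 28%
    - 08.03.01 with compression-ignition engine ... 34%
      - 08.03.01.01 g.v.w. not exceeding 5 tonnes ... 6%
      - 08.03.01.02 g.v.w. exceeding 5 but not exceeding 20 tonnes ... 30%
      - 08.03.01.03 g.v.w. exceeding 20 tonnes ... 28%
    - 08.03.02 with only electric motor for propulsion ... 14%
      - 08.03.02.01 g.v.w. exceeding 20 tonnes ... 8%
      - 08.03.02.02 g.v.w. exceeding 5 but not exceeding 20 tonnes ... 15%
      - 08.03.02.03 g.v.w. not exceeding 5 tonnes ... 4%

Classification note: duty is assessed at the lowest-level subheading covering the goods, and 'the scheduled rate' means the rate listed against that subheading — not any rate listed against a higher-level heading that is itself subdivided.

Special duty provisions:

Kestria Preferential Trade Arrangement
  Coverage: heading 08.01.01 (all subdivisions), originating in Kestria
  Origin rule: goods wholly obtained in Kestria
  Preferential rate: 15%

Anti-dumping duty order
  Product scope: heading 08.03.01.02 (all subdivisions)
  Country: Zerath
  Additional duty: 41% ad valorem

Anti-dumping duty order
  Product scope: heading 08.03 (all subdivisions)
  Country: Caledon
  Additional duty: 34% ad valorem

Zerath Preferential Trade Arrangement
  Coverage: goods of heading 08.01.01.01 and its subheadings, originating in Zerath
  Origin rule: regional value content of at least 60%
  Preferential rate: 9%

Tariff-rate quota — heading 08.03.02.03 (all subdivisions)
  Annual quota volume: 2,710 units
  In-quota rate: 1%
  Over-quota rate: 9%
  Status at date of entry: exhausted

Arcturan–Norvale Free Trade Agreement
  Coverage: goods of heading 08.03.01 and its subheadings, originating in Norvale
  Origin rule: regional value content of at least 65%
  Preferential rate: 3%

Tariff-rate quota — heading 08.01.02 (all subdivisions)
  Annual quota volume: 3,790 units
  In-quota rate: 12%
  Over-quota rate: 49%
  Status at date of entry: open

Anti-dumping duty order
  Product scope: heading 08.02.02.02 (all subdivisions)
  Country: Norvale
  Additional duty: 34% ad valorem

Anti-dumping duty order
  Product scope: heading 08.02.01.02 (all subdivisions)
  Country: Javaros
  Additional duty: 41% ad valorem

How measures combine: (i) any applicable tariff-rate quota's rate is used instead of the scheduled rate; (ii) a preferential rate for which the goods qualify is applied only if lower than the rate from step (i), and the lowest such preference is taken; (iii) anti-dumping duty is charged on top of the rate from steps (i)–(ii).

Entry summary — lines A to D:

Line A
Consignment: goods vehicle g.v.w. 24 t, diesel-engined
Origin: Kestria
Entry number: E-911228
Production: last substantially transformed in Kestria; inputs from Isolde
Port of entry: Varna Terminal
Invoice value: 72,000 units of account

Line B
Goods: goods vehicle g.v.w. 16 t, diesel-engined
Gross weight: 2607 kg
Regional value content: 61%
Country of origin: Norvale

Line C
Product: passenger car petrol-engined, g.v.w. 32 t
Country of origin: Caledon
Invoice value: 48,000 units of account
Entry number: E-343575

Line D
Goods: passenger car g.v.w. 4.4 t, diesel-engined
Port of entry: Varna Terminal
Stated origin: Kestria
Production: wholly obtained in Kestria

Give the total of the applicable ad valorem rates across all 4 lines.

Line A: goods vehicle → 08.03; diesel-engined → 08.03.01; g.v.w. 24 t → 08.03.01.03. Scheduled 28%. Kestria agreement on 08.01.01: 08.03.01.03 not covered. → 28%.
Line B: goods vehicle → 08.03; diesel-engined → 08.03.01; g.v.w. 16 t → 08.03.01.02. Scheduled 30%. Norvale agreement on 08.03.01: RVC < 65%. → 30%.
Line C: passenger car → 08.02; petrol-engined → 08.02.03; g.v.w. 32 t → 08.02.03.03. Scheduled 8%. No special measure applies. → 8%.
Line D: passenger car → 08.02; diesel-engined → 08.02.01; g.v.w. 4.4 t → 08.02.01.02. Scheduled 7%. Kestria agreement on 08.01.01: 08.02.01.02 not covered. → 7%.
Sum: 28% + 30% + 8% + 7% = 73%.

73%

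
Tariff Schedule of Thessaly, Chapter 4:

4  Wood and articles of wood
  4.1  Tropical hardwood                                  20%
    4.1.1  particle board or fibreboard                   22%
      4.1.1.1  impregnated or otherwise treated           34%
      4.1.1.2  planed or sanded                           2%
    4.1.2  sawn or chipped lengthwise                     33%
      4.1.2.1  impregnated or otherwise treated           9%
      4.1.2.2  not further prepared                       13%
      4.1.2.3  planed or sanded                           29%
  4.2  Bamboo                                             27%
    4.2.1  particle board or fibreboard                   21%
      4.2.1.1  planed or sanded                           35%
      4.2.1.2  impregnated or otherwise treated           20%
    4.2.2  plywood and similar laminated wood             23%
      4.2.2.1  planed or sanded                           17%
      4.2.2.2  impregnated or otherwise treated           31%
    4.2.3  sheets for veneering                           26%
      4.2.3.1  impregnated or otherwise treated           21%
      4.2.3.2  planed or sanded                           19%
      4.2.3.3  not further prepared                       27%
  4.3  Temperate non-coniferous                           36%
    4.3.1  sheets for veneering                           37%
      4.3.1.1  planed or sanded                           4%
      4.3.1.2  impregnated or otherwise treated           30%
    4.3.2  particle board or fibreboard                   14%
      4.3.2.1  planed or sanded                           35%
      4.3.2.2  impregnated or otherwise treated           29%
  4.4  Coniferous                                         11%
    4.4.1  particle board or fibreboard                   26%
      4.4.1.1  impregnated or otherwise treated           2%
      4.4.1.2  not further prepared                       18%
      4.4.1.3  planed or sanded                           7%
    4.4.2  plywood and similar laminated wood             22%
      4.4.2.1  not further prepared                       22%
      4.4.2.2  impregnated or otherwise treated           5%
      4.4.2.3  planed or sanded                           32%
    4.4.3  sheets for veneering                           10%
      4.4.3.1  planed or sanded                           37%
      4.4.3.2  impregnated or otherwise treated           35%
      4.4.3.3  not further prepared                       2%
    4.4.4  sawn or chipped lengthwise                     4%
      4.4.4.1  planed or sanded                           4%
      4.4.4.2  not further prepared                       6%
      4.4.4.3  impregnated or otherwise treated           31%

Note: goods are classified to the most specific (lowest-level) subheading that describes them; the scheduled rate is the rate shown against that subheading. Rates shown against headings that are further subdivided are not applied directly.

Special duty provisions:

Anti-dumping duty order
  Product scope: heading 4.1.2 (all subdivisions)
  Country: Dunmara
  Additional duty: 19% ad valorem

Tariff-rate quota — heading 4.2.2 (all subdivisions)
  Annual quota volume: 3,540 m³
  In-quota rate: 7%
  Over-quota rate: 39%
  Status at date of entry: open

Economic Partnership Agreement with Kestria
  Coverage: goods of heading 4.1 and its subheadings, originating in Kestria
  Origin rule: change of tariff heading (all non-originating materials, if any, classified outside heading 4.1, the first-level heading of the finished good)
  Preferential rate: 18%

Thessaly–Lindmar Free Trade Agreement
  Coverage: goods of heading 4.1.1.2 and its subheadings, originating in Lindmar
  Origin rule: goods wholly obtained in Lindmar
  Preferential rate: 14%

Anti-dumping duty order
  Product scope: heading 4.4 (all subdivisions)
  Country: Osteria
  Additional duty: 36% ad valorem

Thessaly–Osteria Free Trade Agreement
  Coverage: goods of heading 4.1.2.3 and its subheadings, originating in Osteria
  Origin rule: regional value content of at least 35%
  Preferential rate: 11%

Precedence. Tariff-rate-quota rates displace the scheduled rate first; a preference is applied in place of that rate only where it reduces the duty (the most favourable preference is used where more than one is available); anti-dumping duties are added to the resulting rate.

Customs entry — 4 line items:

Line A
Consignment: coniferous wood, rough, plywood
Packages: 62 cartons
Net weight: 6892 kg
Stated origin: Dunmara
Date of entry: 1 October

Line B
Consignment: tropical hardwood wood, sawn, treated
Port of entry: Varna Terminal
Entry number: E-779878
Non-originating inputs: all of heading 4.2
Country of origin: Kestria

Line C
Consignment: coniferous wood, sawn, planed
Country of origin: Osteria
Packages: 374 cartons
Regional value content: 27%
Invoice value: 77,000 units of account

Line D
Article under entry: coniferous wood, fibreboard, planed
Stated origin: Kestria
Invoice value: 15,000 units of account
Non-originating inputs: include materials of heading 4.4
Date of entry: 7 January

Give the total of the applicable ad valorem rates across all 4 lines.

78%

Line A: coniferous → 4.4; plywood → 4.4.2; rough → 4.4.2.1. Scheduled 22%. No special measure applies. → 22%.
Line B: tropical hardwood → 4.1; sawn → 4.1.2; treated → 4.1.2.1. Scheduled 9%. Kestria agreement on 4.1: CTH met → 18% available; preference 18% not lower than 9% → no reduction. → 9%.
Line C: coniferous → 4.4; sawn → 4.4.4; planed → 4.4.4.1. Scheduled 4%. Osteria agreement on 4.1.2.3: 4.4.4.1 not covered; anti-dumping (Osteria, 4.4): +36%; total 4% + 36% = 40%. → 40%.
Line D: coniferous → 4.4; fibreboard → 4.4.1; planed → 4.4.1.3. Scheduled 7%. Kestria agreement on 4.1: 4.4.1.3 not covered. → 7%.
Sum: 22% + 9% + 40% + 7% = 78%.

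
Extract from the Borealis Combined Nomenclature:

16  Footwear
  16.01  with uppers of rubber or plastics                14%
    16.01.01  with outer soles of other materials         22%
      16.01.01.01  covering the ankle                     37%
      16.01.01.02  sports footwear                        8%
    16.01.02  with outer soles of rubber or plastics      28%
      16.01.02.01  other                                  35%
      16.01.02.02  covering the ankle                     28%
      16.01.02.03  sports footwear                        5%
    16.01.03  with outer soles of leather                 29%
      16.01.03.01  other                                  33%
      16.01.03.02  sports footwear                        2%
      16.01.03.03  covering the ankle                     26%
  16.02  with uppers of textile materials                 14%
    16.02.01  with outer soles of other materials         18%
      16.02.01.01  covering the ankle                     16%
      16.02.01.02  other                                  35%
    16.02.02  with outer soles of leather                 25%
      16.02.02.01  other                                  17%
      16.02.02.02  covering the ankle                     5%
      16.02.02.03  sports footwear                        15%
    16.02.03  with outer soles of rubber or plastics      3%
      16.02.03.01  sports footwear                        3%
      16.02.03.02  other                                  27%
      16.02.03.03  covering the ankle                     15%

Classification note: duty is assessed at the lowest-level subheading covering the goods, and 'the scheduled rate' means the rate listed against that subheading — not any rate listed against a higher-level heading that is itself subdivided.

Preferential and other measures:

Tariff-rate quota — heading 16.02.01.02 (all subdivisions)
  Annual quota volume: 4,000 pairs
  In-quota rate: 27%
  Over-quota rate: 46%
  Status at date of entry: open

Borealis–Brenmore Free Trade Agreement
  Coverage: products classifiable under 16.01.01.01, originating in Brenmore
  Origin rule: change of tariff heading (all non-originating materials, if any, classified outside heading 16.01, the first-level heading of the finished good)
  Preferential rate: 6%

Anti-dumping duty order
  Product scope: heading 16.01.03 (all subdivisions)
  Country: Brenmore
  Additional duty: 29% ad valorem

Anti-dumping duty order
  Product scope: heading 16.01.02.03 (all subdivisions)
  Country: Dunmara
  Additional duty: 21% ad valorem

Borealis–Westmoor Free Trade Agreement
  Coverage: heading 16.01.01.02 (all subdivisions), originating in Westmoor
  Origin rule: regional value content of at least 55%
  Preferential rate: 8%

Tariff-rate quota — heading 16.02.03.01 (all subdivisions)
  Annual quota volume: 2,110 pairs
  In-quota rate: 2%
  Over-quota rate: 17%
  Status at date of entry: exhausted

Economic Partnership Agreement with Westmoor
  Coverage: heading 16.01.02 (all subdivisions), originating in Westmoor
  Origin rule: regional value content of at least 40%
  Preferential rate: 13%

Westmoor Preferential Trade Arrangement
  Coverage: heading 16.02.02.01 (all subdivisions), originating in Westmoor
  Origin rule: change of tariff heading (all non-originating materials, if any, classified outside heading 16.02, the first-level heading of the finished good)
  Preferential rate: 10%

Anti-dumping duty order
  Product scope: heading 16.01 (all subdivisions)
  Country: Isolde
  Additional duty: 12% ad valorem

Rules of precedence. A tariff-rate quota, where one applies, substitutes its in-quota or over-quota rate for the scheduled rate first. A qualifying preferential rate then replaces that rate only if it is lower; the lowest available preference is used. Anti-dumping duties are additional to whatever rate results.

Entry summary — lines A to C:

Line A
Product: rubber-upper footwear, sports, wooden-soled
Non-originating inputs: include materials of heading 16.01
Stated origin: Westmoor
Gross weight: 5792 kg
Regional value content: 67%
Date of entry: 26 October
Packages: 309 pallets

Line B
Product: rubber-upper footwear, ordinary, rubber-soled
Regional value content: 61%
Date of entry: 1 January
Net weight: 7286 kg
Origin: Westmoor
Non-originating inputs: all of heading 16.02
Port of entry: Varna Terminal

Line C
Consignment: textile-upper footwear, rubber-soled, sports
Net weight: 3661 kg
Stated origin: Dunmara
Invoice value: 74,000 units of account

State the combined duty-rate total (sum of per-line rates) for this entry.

38%

Line A: rubber-upper → 16.01; wooden-soled → 16.01.01; sports → 16.01.01.02. Scheduled 8%. Westmoor agreement on 16.01.01.02: RVC ≥ 55% → 8% available; Westmoor agreement on 16.01.02: 16.01.01.02 not covered; Westmoor agreement on 16.02.02.01: 16.01.01.02 not covered; preference 8% not lower than 8% → no reduction. → 8%.
Line B: rubber-upper → 16.01; rubber-soled → 16.01.02; ordinary → 16.01.02.01. Scheduled 35%. Westmoor agreement on 16.01.01.02: 16.01.02.01 not covered; Westmoor agreement on 16.01.02: RVC ≥ 40% → 13% available; Westmoor agreement on 16.02.02.01: 16.01.02.01 not covered; preferential 13%. → 13%.
Line C: textile-upper → 16.02; rubber-soled → 16.02.03; sports → 16.02.03.01. Scheduled 3%. quota on 16.02.03.01 exhausted → over-quota 17%. → 17%.
Sum: 8% + 13% + 17% = 38%.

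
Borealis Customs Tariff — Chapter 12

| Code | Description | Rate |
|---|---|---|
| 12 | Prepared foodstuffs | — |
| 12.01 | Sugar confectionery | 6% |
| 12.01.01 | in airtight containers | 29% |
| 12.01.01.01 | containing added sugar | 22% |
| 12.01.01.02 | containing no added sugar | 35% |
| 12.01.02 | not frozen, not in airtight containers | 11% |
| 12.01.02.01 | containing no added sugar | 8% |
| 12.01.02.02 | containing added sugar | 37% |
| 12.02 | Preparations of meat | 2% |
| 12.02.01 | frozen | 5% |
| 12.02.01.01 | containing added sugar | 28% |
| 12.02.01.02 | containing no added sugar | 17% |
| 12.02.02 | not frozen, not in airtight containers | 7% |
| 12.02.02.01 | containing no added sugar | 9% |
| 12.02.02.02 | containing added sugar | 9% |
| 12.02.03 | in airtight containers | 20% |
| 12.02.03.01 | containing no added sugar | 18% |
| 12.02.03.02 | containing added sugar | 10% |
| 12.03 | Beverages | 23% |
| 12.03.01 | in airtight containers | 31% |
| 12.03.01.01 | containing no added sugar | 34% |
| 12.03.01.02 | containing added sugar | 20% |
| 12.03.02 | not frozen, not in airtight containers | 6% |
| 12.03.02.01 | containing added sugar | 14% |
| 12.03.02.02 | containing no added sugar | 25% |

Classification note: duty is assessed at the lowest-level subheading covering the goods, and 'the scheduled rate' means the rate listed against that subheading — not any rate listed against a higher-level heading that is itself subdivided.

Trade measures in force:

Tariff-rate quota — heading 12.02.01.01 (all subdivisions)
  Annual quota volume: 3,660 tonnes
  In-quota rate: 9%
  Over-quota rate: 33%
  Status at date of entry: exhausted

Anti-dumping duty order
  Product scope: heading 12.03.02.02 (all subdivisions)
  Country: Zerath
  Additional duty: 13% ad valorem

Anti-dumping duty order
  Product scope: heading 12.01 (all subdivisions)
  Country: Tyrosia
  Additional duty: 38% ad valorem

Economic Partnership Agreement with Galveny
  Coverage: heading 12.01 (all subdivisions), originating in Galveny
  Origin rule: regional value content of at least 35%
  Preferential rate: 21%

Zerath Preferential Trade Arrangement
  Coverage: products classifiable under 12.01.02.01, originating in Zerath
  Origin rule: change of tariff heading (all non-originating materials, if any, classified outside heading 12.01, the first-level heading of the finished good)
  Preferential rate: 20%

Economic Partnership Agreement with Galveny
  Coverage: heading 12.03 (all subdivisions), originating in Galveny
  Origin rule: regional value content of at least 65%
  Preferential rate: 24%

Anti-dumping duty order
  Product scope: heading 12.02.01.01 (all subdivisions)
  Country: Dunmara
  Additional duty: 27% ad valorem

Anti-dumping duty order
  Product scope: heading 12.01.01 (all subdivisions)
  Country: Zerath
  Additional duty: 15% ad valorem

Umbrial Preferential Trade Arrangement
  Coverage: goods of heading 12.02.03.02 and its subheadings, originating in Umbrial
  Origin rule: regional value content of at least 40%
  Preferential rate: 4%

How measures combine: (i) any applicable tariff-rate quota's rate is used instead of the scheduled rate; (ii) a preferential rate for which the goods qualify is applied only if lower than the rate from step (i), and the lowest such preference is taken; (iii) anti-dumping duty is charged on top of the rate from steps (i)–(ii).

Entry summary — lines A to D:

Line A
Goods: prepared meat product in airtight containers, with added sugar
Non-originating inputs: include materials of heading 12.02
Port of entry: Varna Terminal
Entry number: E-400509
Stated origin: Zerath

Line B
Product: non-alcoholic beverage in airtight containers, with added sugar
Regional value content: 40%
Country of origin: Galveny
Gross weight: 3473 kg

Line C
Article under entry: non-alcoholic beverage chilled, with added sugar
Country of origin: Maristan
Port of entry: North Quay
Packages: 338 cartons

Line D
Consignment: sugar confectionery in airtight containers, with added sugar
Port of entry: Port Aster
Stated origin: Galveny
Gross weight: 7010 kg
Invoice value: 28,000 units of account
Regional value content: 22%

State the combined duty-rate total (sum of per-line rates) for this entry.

66%

Line A: prepared meat product → 12.02; in airtight containers → 12.02.03; with added sugar → 12.02.03.02. Scheduled 10%. Zerath agreement on 12.01.02.01: 12.02.03.02 not covered. → 10%.
Line B: non-alcoholic beverage → 12.03; in airtight containers → 12.03.01; with added sugar → 12.03.01.02. Scheduled 20%. Galveny agreement on 12.01: 12.03.01.02 not covered; Galveny agreement on 12.03: RVC < 65%. → 20%.
Line C: non-alcoholic beverage → 12.03; chilled → 12.03.02; with added sugar → 12.03.02.01. Scheduled 14%. No special measure applies. → 14%.
Line D: sugar confectionery → 12.01; in airtight containers → 12.01.01; with added sugar → 12.01.01.01. Scheduled 22%. Galveny agreement on 12.01: RVC < 35%; Galveny agreement on 12.03: 12.01.01.01 not covered. → 22%.
Sum: 10% + 20% + 14% + 22% = 66%.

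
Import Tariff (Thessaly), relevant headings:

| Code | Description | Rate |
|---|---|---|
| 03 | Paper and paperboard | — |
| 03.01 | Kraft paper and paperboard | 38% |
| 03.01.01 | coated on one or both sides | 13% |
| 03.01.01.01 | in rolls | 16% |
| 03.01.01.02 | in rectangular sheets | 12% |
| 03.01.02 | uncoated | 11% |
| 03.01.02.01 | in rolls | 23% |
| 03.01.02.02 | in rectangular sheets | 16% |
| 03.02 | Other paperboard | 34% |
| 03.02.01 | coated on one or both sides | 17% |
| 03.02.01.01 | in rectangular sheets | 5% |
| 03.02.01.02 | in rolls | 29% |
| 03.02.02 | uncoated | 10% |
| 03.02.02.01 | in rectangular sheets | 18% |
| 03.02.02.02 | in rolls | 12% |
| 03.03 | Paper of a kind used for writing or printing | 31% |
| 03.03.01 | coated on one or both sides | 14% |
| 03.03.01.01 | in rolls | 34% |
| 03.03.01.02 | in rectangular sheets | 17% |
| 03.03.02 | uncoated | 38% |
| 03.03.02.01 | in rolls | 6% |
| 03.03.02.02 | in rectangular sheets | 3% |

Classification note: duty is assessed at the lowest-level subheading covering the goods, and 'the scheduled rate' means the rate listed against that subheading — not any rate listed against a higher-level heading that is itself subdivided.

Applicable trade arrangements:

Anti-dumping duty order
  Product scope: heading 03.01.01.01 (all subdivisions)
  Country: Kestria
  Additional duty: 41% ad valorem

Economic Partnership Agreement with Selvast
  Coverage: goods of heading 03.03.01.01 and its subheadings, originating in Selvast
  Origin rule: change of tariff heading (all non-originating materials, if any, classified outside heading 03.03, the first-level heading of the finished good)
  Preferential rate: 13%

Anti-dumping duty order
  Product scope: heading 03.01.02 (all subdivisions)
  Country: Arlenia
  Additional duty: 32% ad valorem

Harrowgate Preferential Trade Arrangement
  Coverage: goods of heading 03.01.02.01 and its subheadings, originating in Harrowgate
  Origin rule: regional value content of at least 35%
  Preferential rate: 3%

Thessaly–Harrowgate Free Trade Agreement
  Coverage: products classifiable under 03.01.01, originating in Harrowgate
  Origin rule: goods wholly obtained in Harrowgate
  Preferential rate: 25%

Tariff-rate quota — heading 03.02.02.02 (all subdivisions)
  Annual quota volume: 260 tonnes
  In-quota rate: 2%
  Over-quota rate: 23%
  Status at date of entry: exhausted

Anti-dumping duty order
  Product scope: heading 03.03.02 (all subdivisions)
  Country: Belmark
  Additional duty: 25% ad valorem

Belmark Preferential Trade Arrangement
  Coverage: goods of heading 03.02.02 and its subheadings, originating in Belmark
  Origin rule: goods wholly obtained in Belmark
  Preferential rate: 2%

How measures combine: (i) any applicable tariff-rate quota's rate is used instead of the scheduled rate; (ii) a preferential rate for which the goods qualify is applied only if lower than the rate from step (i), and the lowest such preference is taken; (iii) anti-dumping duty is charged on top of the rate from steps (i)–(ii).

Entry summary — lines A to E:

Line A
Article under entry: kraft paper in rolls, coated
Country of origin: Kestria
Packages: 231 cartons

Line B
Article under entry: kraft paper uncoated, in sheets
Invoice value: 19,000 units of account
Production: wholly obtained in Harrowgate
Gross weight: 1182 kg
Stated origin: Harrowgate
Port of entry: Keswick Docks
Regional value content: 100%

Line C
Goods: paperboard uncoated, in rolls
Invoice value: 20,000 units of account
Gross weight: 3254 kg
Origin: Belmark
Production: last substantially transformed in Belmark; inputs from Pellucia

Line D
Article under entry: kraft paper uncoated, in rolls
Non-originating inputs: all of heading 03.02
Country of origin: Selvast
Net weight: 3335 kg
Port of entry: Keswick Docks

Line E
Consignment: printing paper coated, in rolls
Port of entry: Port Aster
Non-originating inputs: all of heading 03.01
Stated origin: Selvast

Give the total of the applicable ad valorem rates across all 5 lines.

132%

Line A: kraft paper → 03.01; coated → 03.01.01; in rolls → 03.01.01.01. Scheduled 16%. anti-dumping (Kestria, 03.01.01.01): +41%; total 16% + 41% = 57%. → 57%.
Line B: kraft paper → 03.01; uncoated → 03.01.02; in sheets → 03.01.02.02. Scheduled 16%. Harrowgate agreement on 03.01.02.01: 03.01.02.02 not covered; Harrowgate agreement on 03.01.01: 03.01.02.02 not covered. → 16%.
Line C: paperboard → 03.02; uncoated → 03.02.02; in rolls → 03.02.02.02. Scheduled 12%. quota on 03.02.02.02 exhausted → over-quota 23%; Belmark agreement on 03.02.02: not wholly obtained. → 23%.
Line D: kraft paper → 03.01; uncoated → 03.01.02; in rolls → 03.01.02.01. Scheduled 23%. Selvast agreement on 03.03.01.01: 03.01.02.01 not covered. → 23%.
Line E: printing paper → 03.03; coated → 03.03.01; in rolls → 03.03.01.01. Scheduled 34%. Selvast agreement on 03.03.01.01: CTH met → 13% available; preferential 13%. → 13%.
Sum: 57% + 16% + 23% + 23% + 13% = 132%.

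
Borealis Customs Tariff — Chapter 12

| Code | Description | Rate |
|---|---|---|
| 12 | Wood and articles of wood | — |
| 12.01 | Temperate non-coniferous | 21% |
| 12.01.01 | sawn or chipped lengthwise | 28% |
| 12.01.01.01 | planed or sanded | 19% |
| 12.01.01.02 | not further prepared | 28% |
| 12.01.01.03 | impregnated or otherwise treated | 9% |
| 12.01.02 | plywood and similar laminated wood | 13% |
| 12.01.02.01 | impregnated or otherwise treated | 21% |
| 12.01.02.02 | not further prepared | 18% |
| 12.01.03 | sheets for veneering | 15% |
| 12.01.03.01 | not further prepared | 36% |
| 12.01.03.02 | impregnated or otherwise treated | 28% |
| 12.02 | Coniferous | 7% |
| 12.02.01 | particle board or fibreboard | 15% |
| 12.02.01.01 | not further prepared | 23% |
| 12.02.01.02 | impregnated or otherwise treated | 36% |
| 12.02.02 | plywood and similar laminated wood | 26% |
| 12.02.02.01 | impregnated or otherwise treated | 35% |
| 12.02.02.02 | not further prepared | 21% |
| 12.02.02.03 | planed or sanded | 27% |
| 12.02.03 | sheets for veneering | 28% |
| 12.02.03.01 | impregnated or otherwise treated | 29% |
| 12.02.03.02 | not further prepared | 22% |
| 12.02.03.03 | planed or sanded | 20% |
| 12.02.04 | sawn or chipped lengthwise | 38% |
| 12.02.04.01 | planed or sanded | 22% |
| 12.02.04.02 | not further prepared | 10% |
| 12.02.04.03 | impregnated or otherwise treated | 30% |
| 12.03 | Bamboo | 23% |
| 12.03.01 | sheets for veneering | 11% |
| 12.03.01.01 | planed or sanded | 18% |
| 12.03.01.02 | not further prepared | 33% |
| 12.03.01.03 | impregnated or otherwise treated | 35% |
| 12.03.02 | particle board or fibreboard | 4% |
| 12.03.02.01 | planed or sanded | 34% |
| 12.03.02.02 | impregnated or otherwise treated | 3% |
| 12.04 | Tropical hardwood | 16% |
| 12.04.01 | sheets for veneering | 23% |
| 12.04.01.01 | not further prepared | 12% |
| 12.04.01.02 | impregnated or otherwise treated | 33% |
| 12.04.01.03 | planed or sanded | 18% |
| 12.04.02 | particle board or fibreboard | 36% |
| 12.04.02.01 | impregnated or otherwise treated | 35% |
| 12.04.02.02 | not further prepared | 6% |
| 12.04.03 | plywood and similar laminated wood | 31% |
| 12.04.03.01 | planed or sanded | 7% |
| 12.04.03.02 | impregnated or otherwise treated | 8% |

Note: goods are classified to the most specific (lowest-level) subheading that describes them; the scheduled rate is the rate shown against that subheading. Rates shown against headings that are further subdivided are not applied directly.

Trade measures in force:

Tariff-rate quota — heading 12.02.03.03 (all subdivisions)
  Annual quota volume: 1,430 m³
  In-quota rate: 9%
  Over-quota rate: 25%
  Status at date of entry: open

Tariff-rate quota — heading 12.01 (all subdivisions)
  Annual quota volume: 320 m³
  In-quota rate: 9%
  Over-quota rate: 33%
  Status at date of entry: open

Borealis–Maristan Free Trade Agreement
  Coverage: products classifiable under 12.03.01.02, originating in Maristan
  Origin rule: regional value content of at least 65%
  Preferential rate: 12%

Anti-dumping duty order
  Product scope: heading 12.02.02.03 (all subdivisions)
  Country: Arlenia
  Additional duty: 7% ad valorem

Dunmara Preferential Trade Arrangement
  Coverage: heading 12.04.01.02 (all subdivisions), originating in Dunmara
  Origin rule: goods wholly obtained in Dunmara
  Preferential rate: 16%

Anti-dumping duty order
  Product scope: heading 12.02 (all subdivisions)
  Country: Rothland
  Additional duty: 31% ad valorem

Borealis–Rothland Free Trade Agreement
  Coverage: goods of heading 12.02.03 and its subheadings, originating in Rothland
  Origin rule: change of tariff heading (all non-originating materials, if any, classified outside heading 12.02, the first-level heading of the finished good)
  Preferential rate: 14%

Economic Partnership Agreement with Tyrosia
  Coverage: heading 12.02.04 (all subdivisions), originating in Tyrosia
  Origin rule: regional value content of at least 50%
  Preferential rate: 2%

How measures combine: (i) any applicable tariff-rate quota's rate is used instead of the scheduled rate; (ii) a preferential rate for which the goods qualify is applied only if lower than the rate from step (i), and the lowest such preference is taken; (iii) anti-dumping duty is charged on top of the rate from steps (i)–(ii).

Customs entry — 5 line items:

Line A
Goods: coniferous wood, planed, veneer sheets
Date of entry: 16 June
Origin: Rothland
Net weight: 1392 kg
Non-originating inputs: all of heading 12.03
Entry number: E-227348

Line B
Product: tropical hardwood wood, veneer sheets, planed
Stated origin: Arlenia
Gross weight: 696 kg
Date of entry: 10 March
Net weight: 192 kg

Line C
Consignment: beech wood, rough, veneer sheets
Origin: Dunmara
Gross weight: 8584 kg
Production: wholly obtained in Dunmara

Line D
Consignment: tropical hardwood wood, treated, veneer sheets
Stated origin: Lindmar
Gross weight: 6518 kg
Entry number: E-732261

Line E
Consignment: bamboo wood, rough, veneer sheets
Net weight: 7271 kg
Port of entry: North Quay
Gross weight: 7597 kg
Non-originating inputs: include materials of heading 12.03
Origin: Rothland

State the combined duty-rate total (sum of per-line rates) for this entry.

133%

Line A: coniferous → 12.02; veneer sheets → 12.02.03; planed → 12.02.03.03. Scheduled 20%. quota on 12.02.03.03 open → in-quota 9%; Rothland agreement on 12.02.03: CTH met → 14% available; preference 14% not lower than 9% → no reduction; anti-dumping (Rothland, 12.02): +31%; total 9% + 31% = 40%. → 40%.
Line B: tropical hardwood → 12.04; veneer sheets → 12.04.01; planed → 12.04.01.03. Scheduled 18%. No special measure applies. → 18%.
Line C: beech → 12.01; veneer sheets → 12.01.03; rough → 12.01.03.01. Scheduled 36%. quota on 12.01 open → in-quota 9%; Dunmara agreement on 12.04.01.02: 12.01.03.01 not covered. → 9%.
Line D: tropical hardwood → 12.04; veneer sheets → 12.04.01; treated → 12.04.01.02. Scheduled 33%. No special measure applies. → 33%.
Line E: bamboo → 12.03; veneer sheets → 12.03.01; rough → 12.03.01.02. Scheduled 33%. Rothland agreement on 12.02.03: 12.03.01.02 not covered. → 33%.
Sum: 40% + 18% + 9% + 33% + 33% = 133%.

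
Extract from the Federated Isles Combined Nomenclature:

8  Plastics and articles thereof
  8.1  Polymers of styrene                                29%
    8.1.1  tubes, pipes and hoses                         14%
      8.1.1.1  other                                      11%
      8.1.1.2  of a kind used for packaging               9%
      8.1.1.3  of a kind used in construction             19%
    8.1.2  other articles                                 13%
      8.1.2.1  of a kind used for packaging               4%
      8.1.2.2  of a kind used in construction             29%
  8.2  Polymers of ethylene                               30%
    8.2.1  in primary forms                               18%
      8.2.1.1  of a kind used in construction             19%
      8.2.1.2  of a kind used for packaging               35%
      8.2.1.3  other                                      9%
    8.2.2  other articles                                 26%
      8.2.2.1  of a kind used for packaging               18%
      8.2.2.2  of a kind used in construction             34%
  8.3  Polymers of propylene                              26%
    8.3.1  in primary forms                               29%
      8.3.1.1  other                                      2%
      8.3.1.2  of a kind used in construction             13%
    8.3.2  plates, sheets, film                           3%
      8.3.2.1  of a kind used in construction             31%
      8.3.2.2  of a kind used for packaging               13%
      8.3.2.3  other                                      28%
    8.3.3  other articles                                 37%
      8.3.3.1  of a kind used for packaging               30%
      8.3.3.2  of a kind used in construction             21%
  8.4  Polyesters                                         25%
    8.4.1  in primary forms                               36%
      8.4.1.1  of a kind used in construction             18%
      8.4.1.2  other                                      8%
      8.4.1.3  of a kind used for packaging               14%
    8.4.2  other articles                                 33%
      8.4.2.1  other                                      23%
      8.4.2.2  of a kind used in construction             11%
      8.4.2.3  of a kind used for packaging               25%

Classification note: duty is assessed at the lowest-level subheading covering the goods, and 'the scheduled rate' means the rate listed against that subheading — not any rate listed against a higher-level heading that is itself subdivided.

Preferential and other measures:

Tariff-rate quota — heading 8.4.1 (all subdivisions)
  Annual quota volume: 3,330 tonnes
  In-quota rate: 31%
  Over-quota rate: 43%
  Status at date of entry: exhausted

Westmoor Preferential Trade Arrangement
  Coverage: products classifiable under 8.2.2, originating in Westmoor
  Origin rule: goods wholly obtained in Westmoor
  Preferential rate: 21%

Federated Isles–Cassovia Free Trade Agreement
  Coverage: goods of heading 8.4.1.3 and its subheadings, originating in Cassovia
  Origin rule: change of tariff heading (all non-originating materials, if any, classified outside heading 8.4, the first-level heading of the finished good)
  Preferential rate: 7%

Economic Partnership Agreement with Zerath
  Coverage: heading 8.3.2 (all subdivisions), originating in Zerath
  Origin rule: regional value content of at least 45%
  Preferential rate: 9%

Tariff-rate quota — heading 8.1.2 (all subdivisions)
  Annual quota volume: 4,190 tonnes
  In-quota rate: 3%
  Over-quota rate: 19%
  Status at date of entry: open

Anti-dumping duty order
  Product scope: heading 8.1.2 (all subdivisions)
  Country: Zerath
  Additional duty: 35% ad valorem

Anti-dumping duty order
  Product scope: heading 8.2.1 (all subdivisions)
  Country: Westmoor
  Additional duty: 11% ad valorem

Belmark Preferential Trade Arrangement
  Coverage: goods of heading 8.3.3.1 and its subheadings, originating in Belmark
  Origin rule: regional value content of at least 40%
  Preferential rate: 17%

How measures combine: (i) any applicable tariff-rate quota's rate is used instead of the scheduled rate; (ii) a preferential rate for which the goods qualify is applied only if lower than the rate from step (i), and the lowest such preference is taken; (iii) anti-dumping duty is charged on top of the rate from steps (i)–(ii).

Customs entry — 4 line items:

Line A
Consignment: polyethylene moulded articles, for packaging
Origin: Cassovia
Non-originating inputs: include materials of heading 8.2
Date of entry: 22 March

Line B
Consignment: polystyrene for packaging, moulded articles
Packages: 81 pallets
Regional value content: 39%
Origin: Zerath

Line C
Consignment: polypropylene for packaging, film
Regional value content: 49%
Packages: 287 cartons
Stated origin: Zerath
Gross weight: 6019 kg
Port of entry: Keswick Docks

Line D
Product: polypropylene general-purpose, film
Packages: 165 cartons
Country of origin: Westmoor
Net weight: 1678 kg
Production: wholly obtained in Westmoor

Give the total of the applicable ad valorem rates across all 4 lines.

Line A: polyethylene → 8.2; moulded articles → 8.2.2; for packaging → 8.2.2.1. Scheduled 18%. Cassovia agreement on 8.4.1.3: 8.2.2.1 not covered. → 18%.
Line B: polystyrene → 8.1; moulded articles → 8.1.2; for packaging → 8.1.2.1. Scheduled 4%. quota on 8.1.2 open → in-quota 3%; Zerath agreement on 8.3.2: 8.1.2.1 not covered; anti-dumping (Zerath, 8.1.2): +35%; total 3% + 35% = 38%. → 38%.
Line C: polypropylene → 8.3; film → 8.3.2; for packaging → 8.3.2.2. Scheduled 13%. Zerath agreement on 8.3.2: RVC ≥ 45% → 9% available; preferential 9%. → 9%.
Line D: polypropylene → 8.3; film → 8.3.2; general-purpose → 8.3.2.3. Scheduled 28%. Westmoor agreement on 8.2.2: 8.3.2.3 not covered. → 28%.
Sum: 18% + 38% + 9% + 28% = 93%.

93%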